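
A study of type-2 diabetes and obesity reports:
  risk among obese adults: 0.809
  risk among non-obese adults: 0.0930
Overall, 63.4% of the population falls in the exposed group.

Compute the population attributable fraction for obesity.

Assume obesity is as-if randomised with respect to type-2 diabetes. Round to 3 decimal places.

Let p₁ = 0.809, p₀ = 0.093.
Overall risk P(Y=1) = π·p₁ + (1−π)·p₀ = 0.634×0.809 + 0.366×0.093 = 0.54694.
Under exogeneity, PAF = [P(Y=1) − p₀] / P(Y=1).
PAF = (0.54694 − 0.093) / 0.54694 ≈ 0.8300

PAF ≈ 0.830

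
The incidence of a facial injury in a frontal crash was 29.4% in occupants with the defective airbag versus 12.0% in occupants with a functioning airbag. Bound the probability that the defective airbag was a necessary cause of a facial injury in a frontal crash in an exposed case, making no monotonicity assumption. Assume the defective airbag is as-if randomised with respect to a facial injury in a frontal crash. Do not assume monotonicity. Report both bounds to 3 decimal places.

p₁ = 0.294, p₀ = 0.12.
Under exogeneity alone the bounds on PN are max{0,(p₁−p₀)/p₁} ≤ PN ≤ min{1,(1−p₀)/p₁}.
  lower = (p₁ − p₀)/p₁ = 0.174 / 0.294 ≈ 0.5918
  upper = min{1, (1 − p₀)/p₁} = 0.88 / 0.294 ≈ 2.9932 → capped at 1

0.592 ≤ PN ≤ 1.000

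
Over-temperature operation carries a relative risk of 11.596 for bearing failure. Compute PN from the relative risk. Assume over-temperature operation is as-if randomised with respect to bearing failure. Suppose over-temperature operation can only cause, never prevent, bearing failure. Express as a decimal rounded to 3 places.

Under exogeneity and monotonicity, PN = (RR − 1) / RR = 1 − 1/RR.
PN = (11.596 − 1) / 11.596 = 10.6 / 11.596 ≈ 0.9138

PN ≈ 0.914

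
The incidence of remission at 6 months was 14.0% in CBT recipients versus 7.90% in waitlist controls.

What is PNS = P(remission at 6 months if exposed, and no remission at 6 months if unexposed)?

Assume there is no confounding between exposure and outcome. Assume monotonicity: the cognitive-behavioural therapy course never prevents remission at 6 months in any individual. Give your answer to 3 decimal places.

p₁ = 0.14, p₀ = 0.079.
Under exogeneity and monotonicity, PNS = p₁ − p₀.
PNS = 0.14 − 0.079 = 0.061

PNS ≈ 0.061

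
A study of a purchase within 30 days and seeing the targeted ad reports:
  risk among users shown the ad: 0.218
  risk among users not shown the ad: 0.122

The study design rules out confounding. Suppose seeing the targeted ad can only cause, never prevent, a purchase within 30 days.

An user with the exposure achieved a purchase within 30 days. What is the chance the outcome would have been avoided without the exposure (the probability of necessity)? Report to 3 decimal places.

Let p₁ = 0.218, p₀ = 0.122.
Under exogeneity and monotonicity, PN = (p₁ − p₀) / p₁.
PN = (0.218 − 0.122) / 0.218 = 0.096 / 0.218 ≈ 0.4404

PN ≈ 0.440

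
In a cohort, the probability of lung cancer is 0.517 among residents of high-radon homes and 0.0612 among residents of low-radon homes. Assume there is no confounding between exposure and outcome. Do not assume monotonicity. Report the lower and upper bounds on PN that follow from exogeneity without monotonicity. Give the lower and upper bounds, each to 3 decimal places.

0.882 ≤ PN ≤ 1.000

Let p₁ = 0.517, p₀ = 0.0612.
Under exogeneity alone the bounds on PN are max{0,(p₁−p₀)/p₁} ≤ PN ≤ min{1,(1−p₀)/p₁}.
  lower = (p₁ − p₀)/p₁ = 0.4558 / 0.517 ≈ 0.8816
  upper = min{1, (1 − p₀)/p₁} = 0.9388 / 0.517 ≈ 1.8159 → capped at 1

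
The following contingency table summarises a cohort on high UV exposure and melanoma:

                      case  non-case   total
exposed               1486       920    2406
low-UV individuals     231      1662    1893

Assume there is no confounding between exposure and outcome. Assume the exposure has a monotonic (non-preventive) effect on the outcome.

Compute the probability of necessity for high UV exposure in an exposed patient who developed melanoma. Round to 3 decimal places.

p₁ = P(outcome | exposed) = 1486/2406 = 0.61762
p₀ = P(outcome | unexposed) = 231/1893 = 0.12203
Under exogeneity and monotonicity, PN = (p₁ − p₀) / p₁.
PN = (0.61762 − 0.12203) / 0.61762 = 0.49559 / 0.61762 ≈ 0.8024

PN ≈ 0.802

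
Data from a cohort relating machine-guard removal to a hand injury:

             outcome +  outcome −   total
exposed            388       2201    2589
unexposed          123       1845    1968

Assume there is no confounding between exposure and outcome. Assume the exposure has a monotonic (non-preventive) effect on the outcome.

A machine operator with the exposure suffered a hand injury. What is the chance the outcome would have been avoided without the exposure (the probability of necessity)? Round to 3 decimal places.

p₁ = P(outcome | exposed) = 388/2589 = 0.14986
p₀ = P(outcome | unexposed) = 123/1968 = 0.0625
Under exogeneity and monotonicity, PN = (p₁ − p₀)/p₁.
PN = (0.14986 − 0.0625) / 0.14986 ≈ 0.5830

PN ≈ 0.583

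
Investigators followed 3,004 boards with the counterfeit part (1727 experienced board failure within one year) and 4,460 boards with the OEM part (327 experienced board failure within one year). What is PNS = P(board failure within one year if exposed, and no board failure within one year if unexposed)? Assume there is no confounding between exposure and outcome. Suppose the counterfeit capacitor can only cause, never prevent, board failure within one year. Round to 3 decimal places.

p₁ = P(outcome | exposed) = 1727/3004 = 0.5749
p₀ = P(outcome | unexposed) = 327/4460 = 0.073318
Under exogeneity and monotonicity, PNS = p₁ − p₀.
PNS = 0.5749 − 0.073318 = 0.50158

PNS ≈ 0.502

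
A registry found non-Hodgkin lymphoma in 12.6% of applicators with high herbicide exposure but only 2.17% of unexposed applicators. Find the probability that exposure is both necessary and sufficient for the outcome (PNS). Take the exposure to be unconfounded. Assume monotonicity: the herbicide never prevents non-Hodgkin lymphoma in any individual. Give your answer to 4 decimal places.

p₁ = 0.126, p₀ = 0.0217.
Under exogeneity and monotonicity, PNS = p₁ − p₀.
PNS = 0.126 − 0.0217 = 0.1043

PNS ≈ 0.1043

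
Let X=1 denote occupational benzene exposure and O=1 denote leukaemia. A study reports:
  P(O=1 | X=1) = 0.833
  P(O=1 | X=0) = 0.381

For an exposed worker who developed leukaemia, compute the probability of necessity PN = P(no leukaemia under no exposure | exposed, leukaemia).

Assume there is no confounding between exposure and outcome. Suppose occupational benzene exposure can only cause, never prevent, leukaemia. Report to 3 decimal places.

PN ≈ 0.543

Let p₁ = 0.833, p₀ = 0.381.
Under exogeneity and monotonicity, PN = (p₁ − p₀) / p₁.
PN = (0.833 − 0.381) / 0.833 = 0.452 / 0.833 ≈ 0.5426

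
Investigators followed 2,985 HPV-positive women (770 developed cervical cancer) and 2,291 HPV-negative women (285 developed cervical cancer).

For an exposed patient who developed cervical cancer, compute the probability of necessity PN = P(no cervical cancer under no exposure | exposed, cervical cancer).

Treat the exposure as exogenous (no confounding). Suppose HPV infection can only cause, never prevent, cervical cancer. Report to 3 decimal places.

p₁ = P(outcome | exposed) = 770/2985 = 0.25796
p₀ = P(outcome | unexposed) = 285/2291 = 0.1244
Under exogeneity and monotonicity, PN = (p₁ − p₀) / p₁.
PN = (0.25796 − 0.1244) / 0.25796 = 0.13356 / 0.25796 ≈ 0.5177

PN ≈ 0.518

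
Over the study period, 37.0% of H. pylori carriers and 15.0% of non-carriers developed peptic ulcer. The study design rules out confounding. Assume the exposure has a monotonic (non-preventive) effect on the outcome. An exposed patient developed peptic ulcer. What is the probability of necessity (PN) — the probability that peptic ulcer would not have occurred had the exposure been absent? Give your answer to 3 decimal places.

p₁ = 0.37, p₀ = 0.15.
Under exogeneity and monotonicity, PN = (p₁ − p₀) / p₁.
PN = (0.37 − 0.15) / 0.37 = 0.22 / 0.37 ≈ 0.5946

PN ≈ 0.595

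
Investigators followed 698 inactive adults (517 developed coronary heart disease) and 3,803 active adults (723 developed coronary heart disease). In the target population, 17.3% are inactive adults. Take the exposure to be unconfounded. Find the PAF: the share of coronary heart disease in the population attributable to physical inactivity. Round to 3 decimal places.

PAF ≈ 0.334

p₁ = P(outcome | exposed) = 517/698 = 0.74069
p₀ = P(outcome | unexposed) = 723/3803 = 0.19011
Overall risk P(Y=1) = π·p₁ + (1−π)·p₀ = 0.173×0.74069 + 0.827×0.19011 = 0.28536.
Under exogeneity, PAF = [P(Y=1) − p₀] / P(Y=1).
PAF = (0.28536 − 0.19011) / 0.28536 ≈ 0.3338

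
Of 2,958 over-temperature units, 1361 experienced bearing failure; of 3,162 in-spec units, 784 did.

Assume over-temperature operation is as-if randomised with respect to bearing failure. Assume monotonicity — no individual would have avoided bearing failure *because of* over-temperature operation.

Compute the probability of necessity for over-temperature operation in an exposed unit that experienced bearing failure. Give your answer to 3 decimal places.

p₁ = P(outcome | exposed) = 1361/2958 = 0.46011
p₀ = P(outcome | unexposed) = 784/3162 = 0.24794
Under exogeneity and monotonicity, PN = (p₁ − p₀) / p₁.
PN = (0.46011 − 0.24794) / 0.46011 = 0.21216 / 0.46011 ≈ 0.4611

PN ≈ 0.461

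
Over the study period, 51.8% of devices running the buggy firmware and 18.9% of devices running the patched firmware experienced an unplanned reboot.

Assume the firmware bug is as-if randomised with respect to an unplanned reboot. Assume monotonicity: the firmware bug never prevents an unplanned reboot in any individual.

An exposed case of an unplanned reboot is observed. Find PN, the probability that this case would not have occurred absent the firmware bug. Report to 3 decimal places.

p₁ = 0.518, p₀ = 0.189.
Under exogeneity and monotonicity, PN = (p₁ − p₀) / p₁.
PN = (0.518 − 0.189) / 0.518 = 0.329 / 0.518 ≈ 0.6351

PN ≈ 0.635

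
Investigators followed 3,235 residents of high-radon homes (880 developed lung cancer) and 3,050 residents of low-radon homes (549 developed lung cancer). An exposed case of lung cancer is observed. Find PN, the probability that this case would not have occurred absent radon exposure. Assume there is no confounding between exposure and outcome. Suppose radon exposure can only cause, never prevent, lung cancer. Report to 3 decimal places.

p₁ = P(outcome | exposed) = 880/3235 = 0.27202
p₀ = P(outcome | unexposed) = 549/3050 = 0.18
Under exogeneity and monotonicity, PN = (p₁ − p₀) / p₁.
PN = (0.27202 − 0.18) / 0.27202 = 0.092025 / 0.27202 ≈ 0.3383

PN ≈ 0.338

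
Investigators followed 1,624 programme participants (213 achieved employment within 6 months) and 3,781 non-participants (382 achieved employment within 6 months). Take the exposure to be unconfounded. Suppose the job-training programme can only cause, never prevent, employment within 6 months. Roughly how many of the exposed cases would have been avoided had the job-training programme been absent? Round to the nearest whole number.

p₁ = P(outcome | exposed) = 213/1624 = 0.13116
p₀ = P(outcome | unexposed) = 382/3781 = 0.10103
PN = (p₁ − p₀)/p₁ = (0.13116 − 0.10103) / 0.13116 ≈ 0.22969.
Attributable cases ≈ PN × (exposed cases) = 0.22969 × 213 ≈ 48.92.

about 49 cases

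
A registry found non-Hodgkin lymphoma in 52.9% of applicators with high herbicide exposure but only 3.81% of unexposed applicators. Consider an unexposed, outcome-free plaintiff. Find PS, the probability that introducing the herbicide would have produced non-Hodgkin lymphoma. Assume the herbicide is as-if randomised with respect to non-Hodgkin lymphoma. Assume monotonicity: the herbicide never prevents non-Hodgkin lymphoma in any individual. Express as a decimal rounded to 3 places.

PS ≈ 0.510

p₁ = 0.529, p₀ = 0.0381.
Under exogeneity and monotonicity, PS = (p₁ − p₀) / (1 − p₀).
PS = (0.529 − 0.0381) / (1 − 0.0381) = 0.4909 / 0.9619 ≈ 0.5103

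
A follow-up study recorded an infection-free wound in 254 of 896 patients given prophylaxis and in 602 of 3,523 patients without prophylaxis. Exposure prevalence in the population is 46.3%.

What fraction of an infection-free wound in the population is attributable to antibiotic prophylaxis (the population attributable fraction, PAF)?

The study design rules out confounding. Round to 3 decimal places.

p₁ = P(outcome | exposed) = 254/896 = 0.28348
p₀ = P(outcome | unexposed) = 602/3523 = 0.17088
Overall risk P(Y=1) = π·p₁ + (1−π)·p₀ = 0.463×0.28348 + 0.537×0.17088 = 0.22301.
Under exogeneity, PAF = [P(Y=1) − p₀] / P(Y=1).
PAF = (0.22301 − 0.17088) / 0.22301 ≈ 0.2338

PAF ≈ 0.234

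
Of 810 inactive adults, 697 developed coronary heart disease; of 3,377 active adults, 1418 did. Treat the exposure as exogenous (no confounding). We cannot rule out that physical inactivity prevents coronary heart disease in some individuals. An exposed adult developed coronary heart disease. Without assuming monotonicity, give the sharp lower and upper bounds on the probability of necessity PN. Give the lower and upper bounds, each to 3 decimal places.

0.512 ≤ PN ≤ 0.674

p₁ = P(outcome | exposed) = 697/810 = 0.86049
p₀ = P(outcome | unexposed) = 1418/3377 = 0.4199
Under exogeneity alone the bounds on PN are max{0,(p₁−p₀)/p₁} ≤ PN ≤ min{1,(1−p₀)/p₁}.
  lower = (p₁ − p₀)/p₁ = 0.44059 / 0.86049 ≈ 0.5120
  upper = min{1, (1 − p₀)/p₁} = 0.5801 / 0.86049 ≈ 0.6741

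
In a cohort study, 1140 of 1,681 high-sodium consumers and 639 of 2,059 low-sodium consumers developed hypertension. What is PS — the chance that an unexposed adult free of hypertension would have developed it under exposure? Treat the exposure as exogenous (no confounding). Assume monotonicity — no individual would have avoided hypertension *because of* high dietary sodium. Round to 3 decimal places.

p₁ = P(outcome | exposed) = 1140/1681 = 0.67817
p₀ = P(outcome | unexposed) = 639/2059 = 0.31034
Under exogeneity and monotonicity, PS = (p₁ − p₀) / (1 − p₀).
PS = (0.67817 − 0.31034) / (1 − 0.31034) = 0.36782 / 0.68966 ≈ 0.5333

PS ≈ 0.533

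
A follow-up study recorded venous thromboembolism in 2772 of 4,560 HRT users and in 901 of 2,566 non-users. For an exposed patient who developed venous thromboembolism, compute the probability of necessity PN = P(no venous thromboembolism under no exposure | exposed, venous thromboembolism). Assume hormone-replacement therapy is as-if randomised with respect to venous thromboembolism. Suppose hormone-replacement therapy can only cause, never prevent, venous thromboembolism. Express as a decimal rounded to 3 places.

p₁ = P(outcome | exposed) = 2772/4560 = 0.60789
p₀ = P(outcome | unexposed) = 901/2566 = 0.35113
Under exogeneity and monotonicity, PN = (p₁ − p₀) / p₁.
PN = (0.60789 − 0.35113) / 0.60789 = 0.25676 / 0.60789 ≈ 0.4224

PN ≈ 0.422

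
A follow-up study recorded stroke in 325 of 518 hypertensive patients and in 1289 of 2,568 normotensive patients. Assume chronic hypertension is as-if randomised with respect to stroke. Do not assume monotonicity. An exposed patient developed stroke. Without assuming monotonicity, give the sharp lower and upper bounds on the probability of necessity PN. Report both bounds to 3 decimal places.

0.200 ≤ PN ≤ 0.794

p₁ = P(outcome | exposed) = 325/518 = 0.62741
p₀ = P(outcome | unexposed) = 1289/2568 = 0.50195
Under exogeneity alone the bounds on PN are max{0,(p₁−p₀)/p₁} ≤ PN ≤ min{1,(1−p₀)/p₁}.
  lower = (p₁ − p₀)/p₁ = 0.12547 / 0.62741 ≈ 0.2000
  upper = min{1, (1 − p₀)/p₁} = 0.49805 / 0.62741 ≈ 0.7938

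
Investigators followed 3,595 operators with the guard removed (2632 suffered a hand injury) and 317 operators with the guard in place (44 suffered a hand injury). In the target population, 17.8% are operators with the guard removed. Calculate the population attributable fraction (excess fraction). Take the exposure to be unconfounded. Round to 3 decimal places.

PAF ≈ 0.432

p₁ = P(outcome | exposed) = 2632/3595 = 0.73213
p₀ = P(outcome | unexposed) = 44/317 = 0.1388
Overall risk P(Y=1) = π·p₁ + (1−π)·p₀ = 0.178×0.73213 + 0.822×0.1388 = 0.24441.
Under exogeneity, PAF = [P(Y=1) − p₀] / P(Y=1).
PAF = (0.24441 − 0.1388) / 0.24441 ≈ 0.4321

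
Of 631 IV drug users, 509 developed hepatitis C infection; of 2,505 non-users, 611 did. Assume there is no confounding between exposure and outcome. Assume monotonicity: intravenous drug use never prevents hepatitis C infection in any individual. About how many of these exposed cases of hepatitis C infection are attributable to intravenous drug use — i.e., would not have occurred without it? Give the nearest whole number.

p₁ = P(outcome | exposed) = 509/631 = 0.80666
p₀ = P(outcome | unexposed) = 611/2505 = 0.24391
PN = (p₁ − p₀)/p₁ = (0.80666 − 0.24391) / 0.80666 ≈ 0.69763.
Attributable cases ≈ PN × (exposed cases) = 0.69763 × 509 ≈ 355.09.

about 355 cases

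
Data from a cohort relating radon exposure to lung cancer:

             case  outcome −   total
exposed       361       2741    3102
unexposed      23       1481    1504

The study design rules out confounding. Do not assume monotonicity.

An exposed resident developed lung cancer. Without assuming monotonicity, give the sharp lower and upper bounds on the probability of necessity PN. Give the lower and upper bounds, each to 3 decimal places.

p₁ = P(outcome | exposed) = 361/3102 = 0.11638
p₀ = P(outcome | unexposed) = 23/1504 = 0.015293
Under exogeneity alone the bounds on PN are max{0,(p₁−p₀)/p₁} ≤ PN ≤ min{1,(1−p₀)/p₁}.
  lower = (p₁ − p₀)/p₁ = 0.10108 / 0.11638 ≈ 0.8686
  upper = min{1, (1 − p₀)/p₁} = 0.98471 / 0.11638 ≈ 8.4614 → capped at 1

0.869 ≤ PN ≤ 1.000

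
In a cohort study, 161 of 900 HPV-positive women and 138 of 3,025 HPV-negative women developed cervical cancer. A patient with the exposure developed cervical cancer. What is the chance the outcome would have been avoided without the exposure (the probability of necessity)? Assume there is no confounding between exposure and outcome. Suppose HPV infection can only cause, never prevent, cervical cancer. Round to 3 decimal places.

p₁ = P(outcome | exposed) = 161/900 = 0.17889
p₀ = P(outcome | unexposed) = 138/3025 = 0.04562
Under exogeneity and monotonicity, PN = (p₁ − p₀) / p₁.
PN = (0.17889 − 0.04562) / 0.17889 = 0.13327 / 0.17889 ≈ 0.7450

PN ≈ 0.745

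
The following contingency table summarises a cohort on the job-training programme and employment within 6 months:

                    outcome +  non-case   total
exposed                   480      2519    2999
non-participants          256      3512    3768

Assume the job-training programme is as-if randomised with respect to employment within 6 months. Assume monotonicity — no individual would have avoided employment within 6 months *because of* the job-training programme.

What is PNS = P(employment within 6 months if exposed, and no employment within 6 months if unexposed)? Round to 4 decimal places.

p₁ = P(outcome | exposed) = 480/2999 = 0.16005
p₀ = P(outcome | unexposed) = 256/3768 = 0.067941
Under exogeneity and monotonicity, PNS = p₁ − p₀.
PNS = 0.16005 − 0.067941 = 0.092113

PNS ≈ 0.0921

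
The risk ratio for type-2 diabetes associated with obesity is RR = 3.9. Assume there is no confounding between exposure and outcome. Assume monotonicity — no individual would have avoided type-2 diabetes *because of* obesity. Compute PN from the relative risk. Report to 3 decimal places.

PN ≈ 0.744

Under exogeneity and monotonicity, PN = (RR − 1) / RR = 1 − 1/RR.
PN = (3.9 − 1) / 3.9 = 2.9 / 3.9 ≈ 0.7436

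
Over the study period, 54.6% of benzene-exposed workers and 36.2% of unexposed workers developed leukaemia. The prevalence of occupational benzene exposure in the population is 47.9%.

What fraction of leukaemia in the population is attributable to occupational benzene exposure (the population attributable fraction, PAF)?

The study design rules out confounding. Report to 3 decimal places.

PAF ≈ 0.196

p₁ = 0.546, p₀ = 0.362.
Overall risk P(Y=1) = π·p₁ + (1−π)·p₀ = 0.479×0.546 + 0.521×0.362 = 0.45014.
Under exogeneity, PAF = [P(Y=1) − p₀] / P(Y=1).
PAF = (0.45014 − 0.362) / 0.45014 ≈ 0.1958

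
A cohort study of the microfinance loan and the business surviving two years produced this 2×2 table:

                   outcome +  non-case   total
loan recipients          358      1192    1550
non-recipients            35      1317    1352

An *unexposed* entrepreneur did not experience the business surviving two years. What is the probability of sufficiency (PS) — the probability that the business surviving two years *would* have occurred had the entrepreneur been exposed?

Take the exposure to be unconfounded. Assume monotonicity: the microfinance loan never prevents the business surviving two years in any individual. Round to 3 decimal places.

PS ≈ 0.211

p₁ = P(outcome | exposed) = 358/1550 = 0.23097
p₀ = P(outcome | unexposed) = 35/1352 = 0.025888
Under exogeneity and monotonicity, PS = (p₁ − p₀)/(1 − p₀).
PS = (0.23097 − 0.025888) / 0.97411 ≈ 0.2105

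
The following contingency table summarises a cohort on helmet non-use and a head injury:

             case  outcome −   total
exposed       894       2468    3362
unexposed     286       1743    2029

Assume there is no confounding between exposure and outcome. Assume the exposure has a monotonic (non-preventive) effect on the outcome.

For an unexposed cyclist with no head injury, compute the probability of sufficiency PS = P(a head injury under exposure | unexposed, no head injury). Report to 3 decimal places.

p₁ = P(outcome | exposed) = 894/3362 = 0.26591
p₀ = P(outcome | unexposed) = 286/2029 = 0.14096
Under exogeneity and monotonicity, PS = (p₁ − p₀) / (1 − p₀).
PS = (0.26591 − 0.14096) / (1 − 0.14096) = 0.12496 / 0.85904 ≈ 0.1455

PS ≈ 0.145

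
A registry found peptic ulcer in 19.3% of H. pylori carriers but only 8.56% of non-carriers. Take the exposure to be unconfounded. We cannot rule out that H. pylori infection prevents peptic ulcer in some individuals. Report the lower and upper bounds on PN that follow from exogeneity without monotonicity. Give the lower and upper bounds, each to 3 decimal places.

p₁ = 0.193, p₀ = 0.0856.
Under exogeneity alone the bounds on PN are max{0,(p₁−p₀)/p₁} ≤ PN ≤ min{1,(1−p₀)/p₁}.
  lower = (p₁ − p₀)/p₁ = 0.1074 / 0.193 ≈ 0.5565
  upper = min{1, (1 − p₀)/p₁} = 0.9144 / 0.193 ≈ 4.7378 → capped at 1

0.556 ≤ PN ≤ 1.000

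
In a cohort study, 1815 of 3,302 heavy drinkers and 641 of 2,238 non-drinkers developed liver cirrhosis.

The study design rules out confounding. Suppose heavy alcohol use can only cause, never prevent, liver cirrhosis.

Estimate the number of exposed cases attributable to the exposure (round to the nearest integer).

p₁ = P(outcome | exposed) = 1815/3302 = 0.54967
p₀ = P(outcome | unexposed) = 641/2238 = 0.28642
PN = (p₁ − p₀)/p₁ = (0.54967 − 0.28642) / 0.54967 ≈ 0.47893.
Attributable cases ≈ PN × (exposed cases) = 0.47893 × 1815 ≈ 869.25.

about 869 cases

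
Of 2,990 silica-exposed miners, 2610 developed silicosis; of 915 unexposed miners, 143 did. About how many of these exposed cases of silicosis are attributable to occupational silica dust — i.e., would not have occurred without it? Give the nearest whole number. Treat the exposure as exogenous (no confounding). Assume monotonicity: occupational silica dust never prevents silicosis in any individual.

p₁ = P(outcome | exposed) = 2610/2990 = 0.87291
p₀ = P(outcome | unexposed) = 143/915 = 0.15628
PN = (p₁ − p₀)/p₁ = (0.87291 − 0.15628) / 0.87291 ≈ 0.82096.
Attributable cases ≈ PN × (exposed cases) = 0.82096 × 2610 ≈ 2142.71.

about 2143 cases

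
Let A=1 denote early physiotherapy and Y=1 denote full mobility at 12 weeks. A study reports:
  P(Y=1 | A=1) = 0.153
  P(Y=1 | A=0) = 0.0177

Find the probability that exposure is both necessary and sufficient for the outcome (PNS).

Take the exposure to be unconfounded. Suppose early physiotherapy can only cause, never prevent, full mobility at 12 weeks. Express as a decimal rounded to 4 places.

PNS ≈ 0.1353

Let p₁ = 0.153, p₀ = 0.0177.
Under exogeneity and monotonicity, PNS = p₁ − p₀.
PNS = 0.153 − 0.0177 = 0.1353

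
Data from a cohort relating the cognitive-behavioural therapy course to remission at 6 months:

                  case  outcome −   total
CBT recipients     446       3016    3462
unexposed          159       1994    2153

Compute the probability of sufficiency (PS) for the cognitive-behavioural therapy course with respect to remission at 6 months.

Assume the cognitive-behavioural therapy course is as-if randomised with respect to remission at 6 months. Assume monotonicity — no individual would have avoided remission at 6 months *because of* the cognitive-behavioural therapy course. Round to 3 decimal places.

p₁ = P(outcome | exposed) = 446/3462 = 0.12883
p₀ = P(outcome | unexposed) = 159/2153 = 0.07385
Under exogeneity and monotonicity, PS = (p₁ − p₀)/(1 − p₀).
PS = (0.12883 − 0.07385) / 0.92615 ≈ 0.0594

PS ≈ 0.059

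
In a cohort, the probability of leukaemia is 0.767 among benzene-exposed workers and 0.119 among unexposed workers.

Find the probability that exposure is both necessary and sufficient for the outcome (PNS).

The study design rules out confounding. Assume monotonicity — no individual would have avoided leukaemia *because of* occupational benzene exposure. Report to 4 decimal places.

PNS ≈ 0.6480

Let p₁ = 0.767, p₀ = 0.119.
Under exogeneity and monotonicity, PNS = p₁ − p₀.
PNS = 0.767 − 0.119 = 0.648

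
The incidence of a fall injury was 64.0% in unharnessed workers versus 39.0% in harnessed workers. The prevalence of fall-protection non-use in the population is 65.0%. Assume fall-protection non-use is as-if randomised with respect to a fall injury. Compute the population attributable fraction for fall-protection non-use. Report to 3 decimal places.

p₁ = 0.64, p₀ = 0.39.
Overall risk P(Y=1) = π·p₁ + (1−π)·p₀ = 0.65×0.64 + 0.35×0.39 = 0.5525.
Under exogeneity, PAF = [P(Y=1) − p₀] / P(Y=1).
PAF = (0.5525 − 0.39) / 0.5525 ≈ 0.2941

PAF ≈ 0.294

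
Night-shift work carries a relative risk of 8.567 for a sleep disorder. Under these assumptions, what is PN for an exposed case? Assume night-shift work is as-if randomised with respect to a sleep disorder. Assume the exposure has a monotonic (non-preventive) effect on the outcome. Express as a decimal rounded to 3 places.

Under exogeneity and monotonicity, PN = (RR − 1) / RR = 1 − 1/RR.
PN = (8.567 − 1) / 8.567 = 7.567 / 8.567 ≈ 0.8833

PN ≈ 0.883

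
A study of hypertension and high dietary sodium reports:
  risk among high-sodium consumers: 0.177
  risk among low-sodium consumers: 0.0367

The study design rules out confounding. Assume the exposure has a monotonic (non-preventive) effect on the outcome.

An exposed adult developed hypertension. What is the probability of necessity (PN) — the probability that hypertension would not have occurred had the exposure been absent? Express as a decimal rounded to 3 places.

Let p₁ = 0.177, p₀ = 0.0367.
Under exogeneity and monotonicity, PN = (p₁ − p₀) / p₁.
PN = (0.177 − 0.0367) / 0.177 = 0.1403 / 0.177 ≈ 0.7927

PN ≈ 0.793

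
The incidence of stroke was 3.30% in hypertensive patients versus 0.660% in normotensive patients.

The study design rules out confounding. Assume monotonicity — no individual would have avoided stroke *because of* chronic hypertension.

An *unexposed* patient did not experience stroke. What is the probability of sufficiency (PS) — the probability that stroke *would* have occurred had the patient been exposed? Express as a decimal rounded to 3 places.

PS ≈ 0.027

p₁ = 0.033, p₀ = 0.0066.
Under exogeneity and monotonicity, PS = (p₁ − p₀) / (1 − p₀).
PS = (0.033 − 0.0066) / (1 − 0.0066) = 0.0264 / 0.9934 ≈ 0.0266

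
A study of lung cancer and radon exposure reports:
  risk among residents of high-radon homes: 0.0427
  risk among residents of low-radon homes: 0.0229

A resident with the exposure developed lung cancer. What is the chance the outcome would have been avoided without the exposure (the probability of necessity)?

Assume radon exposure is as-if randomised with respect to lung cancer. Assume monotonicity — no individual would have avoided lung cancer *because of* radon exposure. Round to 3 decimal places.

PN ≈ 0.464

Let p₁ = 0.0427, p₀ = 0.0229.
Under exogeneity and monotonicity, PN = (p₁ − p₀) / p₁.
PN = (0.0427 − 0.0229) / 0.0427 = 0.0198 / 0.0427 ≈ 0.4637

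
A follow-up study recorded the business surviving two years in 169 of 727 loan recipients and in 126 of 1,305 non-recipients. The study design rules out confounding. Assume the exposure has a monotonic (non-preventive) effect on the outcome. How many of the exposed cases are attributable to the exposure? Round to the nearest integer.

p₁ = P(outcome | exposed) = 169/727 = 0.23246
p₀ = P(outcome | unexposed) = 126/1305 = 0.096552
PN = (p₁ − p₀)/p₁ = (0.23246 − 0.096552) / 0.23246 ≈ 0.58466.
Attributable cases ≈ PN × (exposed cases) = 0.58466 × 169 ≈ 98.81.

about 99 cases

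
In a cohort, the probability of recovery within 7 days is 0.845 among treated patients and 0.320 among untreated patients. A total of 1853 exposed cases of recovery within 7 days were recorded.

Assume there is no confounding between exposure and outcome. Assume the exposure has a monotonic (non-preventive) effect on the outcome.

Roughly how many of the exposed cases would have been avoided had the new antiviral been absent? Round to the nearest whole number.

about 1151 cases

Let p₁ = 0.845, p₀ = 0.32.
PN = (p₁ − p₀)/p₁ = (0.845 − 0.32) / 0.845 ≈ 0.62130.
Attributable cases ≈ PN × (exposed cases) = 0.62130 × 1853 ≈ 1151.27.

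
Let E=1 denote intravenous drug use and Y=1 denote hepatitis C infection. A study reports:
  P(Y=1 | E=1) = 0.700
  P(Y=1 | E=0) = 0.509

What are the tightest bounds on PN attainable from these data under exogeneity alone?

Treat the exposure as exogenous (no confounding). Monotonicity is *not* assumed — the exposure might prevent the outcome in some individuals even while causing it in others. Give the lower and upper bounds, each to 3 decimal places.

Let p₁ = 0.7, p₀ = 0.509.
Under exogeneity alone the bounds on PN are max{0,(p₁−p₀)/p₁} ≤ PN ≤ min{1,(1−p₀)/p₁}.
  lower = (p₁ − p₀)/p₁ = 0.191 / 0.7 ≈ 0.2729
  upper = min{1, (1 − p₀)/p₁} = 0.491 / 0.7 ≈ 0.7014

0.273 ≤ PN ≤ 0.701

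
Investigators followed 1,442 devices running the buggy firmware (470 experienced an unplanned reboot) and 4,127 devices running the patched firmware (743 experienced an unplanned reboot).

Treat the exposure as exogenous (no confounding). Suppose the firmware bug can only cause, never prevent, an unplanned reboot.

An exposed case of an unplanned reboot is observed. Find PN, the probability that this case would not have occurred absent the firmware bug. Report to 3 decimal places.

PN ≈ 0.448

p₁ = P(outcome | exposed) = 470/1442 = 0.32594
p₀ = P(outcome | unexposed) = 743/4127 = 0.18003
Under exogeneity and monotonicity, PN = (p₁ − p₀) / p₁.
PN = (0.32594 − 0.18003) / 0.32594 = 0.1459 / 0.32594 ≈ 0.4476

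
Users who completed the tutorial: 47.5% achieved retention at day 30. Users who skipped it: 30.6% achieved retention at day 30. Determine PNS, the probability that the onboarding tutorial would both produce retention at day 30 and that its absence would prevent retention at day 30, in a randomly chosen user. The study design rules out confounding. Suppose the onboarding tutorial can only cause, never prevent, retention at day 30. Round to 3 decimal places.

PNS ≈ 0.169

p₁ = 0.475, p₀ = 0.306.
Under exogeneity and monotonicity, PNS = p₁ − p₀.
PNS = 0.475 − 0.306 = 0.169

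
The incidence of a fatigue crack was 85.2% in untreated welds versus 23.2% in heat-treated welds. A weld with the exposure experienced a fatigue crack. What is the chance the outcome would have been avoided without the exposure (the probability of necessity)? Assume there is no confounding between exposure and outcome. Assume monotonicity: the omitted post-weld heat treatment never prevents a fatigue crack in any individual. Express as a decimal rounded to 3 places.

p₁ = 0.852, p₀ = 0.232.
Under exogeneity and monotonicity, PN = (p₁ − p₀) / p₁.
PN = (0.852 − 0.232) / 0.852 = 0.62 / 0.852 ≈ 0.7277

PN ≈ 0.728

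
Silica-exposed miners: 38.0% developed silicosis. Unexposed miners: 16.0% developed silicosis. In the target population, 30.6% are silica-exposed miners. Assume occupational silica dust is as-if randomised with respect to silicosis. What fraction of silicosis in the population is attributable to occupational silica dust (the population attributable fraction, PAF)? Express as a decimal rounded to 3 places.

PAF ≈ 0.296

p₁ = 0.38, p₀ = 0.16.
Overall risk P(Y=1) = π·p₁ + (1−π)·p₀ = 0.306×0.38 + 0.694×0.16 = 0.22732.
Under exogeneity, PAF = [P(Y=1) − p₀] / P(Y=1).
PAF = (0.22732 − 0.16) / 0.22732 ≈ 0.2961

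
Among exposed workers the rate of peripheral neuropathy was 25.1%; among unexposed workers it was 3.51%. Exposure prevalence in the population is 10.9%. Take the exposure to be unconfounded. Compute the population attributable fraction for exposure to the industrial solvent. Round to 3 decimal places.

p₁ = 0.251, p₀ = 0.0351.
Overall risk P(Y=1) = π·p₁ + (1−π)·p₀ = 0.109×0.251 + 0.891×0.0351 = 0.058633.
Under exogeneity, PAF = [P(Y=1) − p₀] / P(Y=1).
PAF = (0.058633 − 0.0351) / 0.058633 ≈ 0.4014

PAF ≈ 0.401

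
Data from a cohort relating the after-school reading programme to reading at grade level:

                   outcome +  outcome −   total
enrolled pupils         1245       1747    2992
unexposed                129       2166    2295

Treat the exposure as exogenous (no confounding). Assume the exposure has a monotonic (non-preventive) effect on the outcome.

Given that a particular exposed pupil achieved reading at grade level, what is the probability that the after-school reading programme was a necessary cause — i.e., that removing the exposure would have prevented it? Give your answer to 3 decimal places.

p₁ = P(outcome | exposed) = 1245/2992 = 0.41611
p₀ = P(outcome | unexposed) = 129/2295 = 0.056209
Under exogeneity and monotonicity, PN = (p₁ − p₀)/p₁.
PN = (0.41611 − 0.056209) / 0.41611 ≈ 0.8649

PN ≈ 0.865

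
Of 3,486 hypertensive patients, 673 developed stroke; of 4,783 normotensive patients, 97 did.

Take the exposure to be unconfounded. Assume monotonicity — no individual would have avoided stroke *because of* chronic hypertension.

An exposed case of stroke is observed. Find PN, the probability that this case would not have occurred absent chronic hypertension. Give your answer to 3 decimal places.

p₁ = P(outcome | exposed) = 673/3486 = 0.19306
p₀ = P(outcome | unexposed) = 97/4783 = 0.02028
Under exogeneity and monotonicity, PN = (p₁ − p₀) / p₁.
PN = (0.19306 − 0.02028) / 0.19306 = 0.17278 / 0.19306 ≈ 0.8950

PN ≈ 0.895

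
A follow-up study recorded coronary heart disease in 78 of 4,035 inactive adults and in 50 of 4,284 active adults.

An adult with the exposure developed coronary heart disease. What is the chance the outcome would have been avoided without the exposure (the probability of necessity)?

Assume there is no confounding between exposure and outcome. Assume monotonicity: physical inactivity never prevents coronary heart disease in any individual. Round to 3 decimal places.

PN ≈ 0.396

p₁ = P(outcome | exposed) = 78/4035 = 0.019331
p₀ = P(outcome | unexposed) = 50/4284 = 0.011671
Under exogeneity and monotonicity, PN = (p₁ − p₀) / p₁.
PN = (0.019331 − 0.011671) / 0.019331 = 0.0076595 / 0.019331 ≈ 0.3962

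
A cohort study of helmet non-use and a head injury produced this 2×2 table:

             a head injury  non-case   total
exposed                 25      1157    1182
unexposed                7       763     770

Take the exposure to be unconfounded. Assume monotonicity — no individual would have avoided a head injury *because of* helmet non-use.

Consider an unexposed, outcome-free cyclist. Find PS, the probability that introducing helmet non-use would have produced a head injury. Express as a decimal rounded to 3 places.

PS ≈ 0.012

p₁ = P(outcome | exposed) = 25/1182 = 0.021151
p₀ = P(outcome | unexposed) = 7/770 = 0.0090909
Under exogeneity and monotonicity, PS = (p₁ − p₀) / (1 − p₀).
PS = (0.021151 − 0.0090909) / (1 − 0.0090909) = 0.01206 / 0.99091 ≈ 0.0122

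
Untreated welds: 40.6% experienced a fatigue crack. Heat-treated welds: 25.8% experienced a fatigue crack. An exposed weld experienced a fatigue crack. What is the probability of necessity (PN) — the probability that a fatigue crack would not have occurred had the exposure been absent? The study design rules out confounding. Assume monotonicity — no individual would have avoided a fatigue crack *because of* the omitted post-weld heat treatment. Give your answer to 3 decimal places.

p₁ = 0.406, p₀ = 0.258.
Under exogeneity and monotonicity, PN = (p₁ − p₀) / p₁.
PN = (0.406 − 0.258) / 0.406 = 0.148 / 0.406 ≈ 0.3645

PN ≈ 0.365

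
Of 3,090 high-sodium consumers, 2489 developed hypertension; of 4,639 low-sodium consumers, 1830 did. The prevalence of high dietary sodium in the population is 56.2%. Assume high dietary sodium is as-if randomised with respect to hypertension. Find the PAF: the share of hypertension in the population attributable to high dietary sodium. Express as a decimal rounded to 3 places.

p₁ = P(outcome | exposed) = 2489/3090 = 0.8055
p₀ = P(outcome | unexposed) = 1830/4639 = 0.39448
Overall risk P(Y=1) = π·p₁ + (1−π)·p₀ = 0.562×0.8055 + 0.438×0.39448 = 0.62547.
Under exogeneity, PAF = [P(Y=1) − p₀] / P(Y=1).
PAF = (0.62547 − 0.39448) / 0.62547 ≈ 0.3693

PAF ≈ 0.369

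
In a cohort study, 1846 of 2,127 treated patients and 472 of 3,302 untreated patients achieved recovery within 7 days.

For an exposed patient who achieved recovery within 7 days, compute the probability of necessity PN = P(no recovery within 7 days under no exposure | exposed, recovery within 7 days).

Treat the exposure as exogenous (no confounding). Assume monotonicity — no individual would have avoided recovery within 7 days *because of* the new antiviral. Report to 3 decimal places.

PN ≈ 0.835

p₁ = P(outcome | exposed) = 1846/2127 = 0.86789
p₀ = P(outcome | unexposed) = 472/3302 = 0.14294
Under exogeneity and monotonicity, PN = (p₁ − p₀) / p₁.
PN = (0.86789 − 0.14294) / 0.86789 = 0.72495 / 0.86789 ≈ 0.8353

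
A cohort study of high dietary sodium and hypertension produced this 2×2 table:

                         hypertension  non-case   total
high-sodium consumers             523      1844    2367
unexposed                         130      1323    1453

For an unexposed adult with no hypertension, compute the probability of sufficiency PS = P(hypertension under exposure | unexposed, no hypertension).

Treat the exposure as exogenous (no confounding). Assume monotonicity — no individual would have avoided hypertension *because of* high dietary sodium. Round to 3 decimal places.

p₁ = P(outcome | exposed) = 523/2367 = 0.22095
p₀ = P(outcome | unexposed) = 130/1453 = 0.08947
Under exogeneity and monotonicity, PS = (p₁ − p₀) / (1 − p₀).
PS = (0.22095 − 0.08947) / (1 − 0.08947) = 0.13148 / 0.91053 ≈ 0.1444

PS ≈ 0.144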